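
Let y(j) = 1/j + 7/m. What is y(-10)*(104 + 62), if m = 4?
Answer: 2739/10 ≈ 273.90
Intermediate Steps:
y(j) = 7/4 + 1/j (y(j) = 1/j + 7/4 = 7/4 + 1/j)
y(-10)*(104 + 62) = (7/4 + 1/(-10))*(104 + 62) = (7/4 - ⅒)*166 = (33/20)*166 = 2739/10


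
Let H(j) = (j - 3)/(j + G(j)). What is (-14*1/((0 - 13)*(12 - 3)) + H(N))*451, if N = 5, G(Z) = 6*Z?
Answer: 326524/4095 ≈ 79.737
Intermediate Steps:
H(j) = (-3 + j)/(7*j) (H(j) = (j - 3)/(j + 6*j) = (-3 + j)/((7*j)) = (-3 + j)*(1/(7*j)) = (-3 + j)/(7*j))
(-14*1/((0 - 13)*(12 - 3)) + H(N))*451 = (-14*1/((0 - 13)*(12 - 3)) + (⅐)*(-3 + 5)/5)*451 = (-14/((-13*9)) + (⅐)*(⅕)*2)*451 = (-14/(-117) + 2/35)*451 = (-14*(-1/117) + 2/35)*451 = (14/117 + 2/35)*451 = (724/4095)*451 = 326524/4095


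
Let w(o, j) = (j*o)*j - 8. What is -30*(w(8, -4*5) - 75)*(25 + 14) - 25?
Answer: -3646915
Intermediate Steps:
w(o, j) = -8 + o*j**2 (w(o, j) = o*j**2 - 8 = -8 + o*j**2)
-30*(w(8, -4*5) - 75)*(25 + 14) - 25 = -30*((-8 + 8*(-4*5)**2) - 75)*(25 + 14) - 25 = -30*((-8 + 8*(-20)**2) - 75)*39 - 25 = -30*((-8 + 8*400) - 75)*39 - 25 = -30*((-8 + 3200) - 75)*39 - 25 = -30*(3192 - 75)*39 - 25 = -93510*39 - 25 = -30*121563 - 25 = -3646890 - 25 = -3646915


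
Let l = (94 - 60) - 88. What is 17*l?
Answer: -918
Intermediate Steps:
l = -54 (l = 34 - 88 = -54)
17*l = 17*(-54) = -918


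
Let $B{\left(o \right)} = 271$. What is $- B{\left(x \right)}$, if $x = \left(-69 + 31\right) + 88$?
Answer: $-271$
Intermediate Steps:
$x = 50$ ($x = -38 + 88 = 50$)
$- B{\left(x \right)} = \left(-1\right) 271 = -271$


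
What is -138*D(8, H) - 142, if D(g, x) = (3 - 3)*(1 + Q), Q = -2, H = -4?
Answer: -142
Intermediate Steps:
D(g, x) = 0 (D(g, x) = (3 - 3)*(1 - 2) = 0*(-1) = 0)
-138*D(8, H) - 142 = -138*0 - 142 = 0 - 142 = -142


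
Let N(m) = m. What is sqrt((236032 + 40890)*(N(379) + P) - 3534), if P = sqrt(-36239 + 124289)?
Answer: sqrt(104949904 + 1384610*sqrt(3522)) ≈ 13679.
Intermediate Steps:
P = 5*sqrt(3522) (P = sqrt(88050) = 5*sqrt(3522) ≈ 296.73)
sqrt((236032 + 40890)*(N(379) + P) - 3534) = sqrt((236032 + 40890)*(379 + 5*sqrt(3522)) - 3534) = sqrt(276922*(379 + 5*sqrt(3522)) - 3534) = sqrt((104953438 + 1384610*sqrt(3522)) - 3534) = sqrt(104949904 + 1384610*sqrt(3522))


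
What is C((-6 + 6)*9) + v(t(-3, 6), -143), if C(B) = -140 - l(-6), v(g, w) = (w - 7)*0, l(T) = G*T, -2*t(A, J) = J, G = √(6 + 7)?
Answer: -140 + 6*√13 ≈ -118.37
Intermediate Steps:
G = √13 ≈ 3.6056
t(A, J) = -J/2
l(T) = T*√13 (l(T) = √13*T = T*√13)
v(g, w) = 0 (v(g, w) = (-7 + w)*0 = 0)
C(B) = -140 + 6*√13 (C(B) = -140 - (-6)*√13 = -140 + 6*√13)
C((-6 + 6)*9) + v(t(-3, 6), -143) = (-140 + 6*√13) + 0 = -140 + 6*√13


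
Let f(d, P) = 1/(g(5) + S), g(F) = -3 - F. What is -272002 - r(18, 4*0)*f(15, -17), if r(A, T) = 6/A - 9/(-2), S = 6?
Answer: -3263995/12 ≈ -2.7200e+5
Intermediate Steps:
f(d, P) = -½ (f(d, P) = 1/((-3 - 1*5) + 6) = 1/((-3 - 5) + 6) = 1/(-8 + 6) = 1/(-2) = -½)
r(A, T) = 9/2 + 6/A (r(A, T) = 6/A - 9*(-½) = 6/A + 9/2 = 9/2 + 6/A)
-272002 - r(18, 4*0)*f(15, -17) = -272002 - (9/2 + 6/18)*(-1)/2 = -272002 - (9/2 + 6*(1/18))*(-1)/2 = -272002 - (9/2 + ⅓)*(-1)/2 = -272002 - 29*(-1)/(6*2) = -272002 - 1*(-29/12) = -272002 + 29/12 = -3263995/12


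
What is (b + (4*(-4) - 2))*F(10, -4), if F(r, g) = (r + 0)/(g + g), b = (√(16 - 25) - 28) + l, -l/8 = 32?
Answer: 755/2 - 15*I/4 ≈ 377.5 - 3.75*I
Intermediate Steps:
l = -256 (l = -8*32 = -256)
b = -284 + 3*I (b = (√(16 - 25) - 28) - 256 = (√(-9) - 28) - 256 = (3*I - 28) - 256 = (-28 + 3*I) - 256 = -284 + 3*I ≈ -284.0 + 3.0*I)
F(r, g) = r/(2*g) (F(r, g) = r/((2*g)) = r*(1/(2*g)) = r/(2*g))
(b + (4*(-4) - 2))*F(10, -4) = ((-284 + 3*I) + (4*(-4) - 2))*((½)*10/(-4)) = ((-284 + 3*I) + (-16 - 2))*((½)*10*(-¼)) = ((-284 + 3*I) - 18)*(-5/4) = (-302 + 3*I)*(-5/4) = 755/2 - 15*I/4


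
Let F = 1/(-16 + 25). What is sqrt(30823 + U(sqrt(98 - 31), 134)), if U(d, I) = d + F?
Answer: sqrt(277408 + 9*sqrt(67))/3 ≈ 175.59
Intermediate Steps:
F = 1/9 ≈ 0.11111
U(d, I) = 1/9 + d (U(d, I) = d + 1/9 = 1/9 + d)
sqrt(30823 + U(sqrt(98 - 31), 134)) = sqrt(30823 + (1/9 + sqrt(98 - 31))) = sqrt(30823 + (1/9 + sqrt(67))) = sqrt(277408/9 + sqrt(67))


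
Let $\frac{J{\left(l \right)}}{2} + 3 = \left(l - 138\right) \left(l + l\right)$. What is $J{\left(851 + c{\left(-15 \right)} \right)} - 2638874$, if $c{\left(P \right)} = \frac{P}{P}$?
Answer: $-205568$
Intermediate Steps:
$c{\left(P \right)} = 1$
$J{\left(l \right)} = -6 + 4 l \left(-138 + l\right)$ ($J{\left(l \right)} = -6 + 2 \left(l - 138\right) \left(l + l\right) = -6 + 2 \left(-138 + l\right) 2 l = -6 + 2 \cdot 2 l \left(-138 + l\right) = -6 + 4 l \left(-138 + l\right)$)
$J{\left(851 + c{\left(-15 \right)} \right)} - 2638874 = \left(-6 - 552 \left(851 + 1\right) + 4 \left(851 + 1\right)^{2}\right) - 2638874 = \left(-6 - 470304 + 4 \cdot 852^{2}\right) - 2638874 = \left(-6 - 470304 + 4 \cdot 725904\right) - 2638874 = \left(-6 - 470304 + 2903616\right) - 2638874 = 2433306 - 2638874 = -205568$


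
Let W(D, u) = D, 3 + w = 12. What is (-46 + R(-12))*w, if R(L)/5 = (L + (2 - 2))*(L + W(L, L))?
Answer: 12546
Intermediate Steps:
w = 9 (w = -3 + 12 = 9)
R(L) = 10*L**2 (R(L) = 5*((L + (2 - 2))*(L + L)) = 5*((L + 0)*(2*L)) = 5*(L*(2*L)) = 5*(2*L**2) = 10*L**2)
(-46 + R(-12))*w = (-46 + 10*(-12)**2)*9 = (-46 + 10*144)*9 = (-46 + 1440)*9 = 1394*9 = 12546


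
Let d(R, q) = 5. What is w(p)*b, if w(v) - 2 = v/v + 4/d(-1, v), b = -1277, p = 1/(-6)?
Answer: -24263/5 ≈ -4852.6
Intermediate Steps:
p = -⅙ ≈ -0.16667
w(v) = 19/5 (w(v) = 2 + (v/v + 4/5) = 2 + (1 + 4*(⅕)) = 2 + (1 + ⅘) = 2 + 9/5 = 19/5)
w(p)*b = (19/5)*(-1277) = -24263/5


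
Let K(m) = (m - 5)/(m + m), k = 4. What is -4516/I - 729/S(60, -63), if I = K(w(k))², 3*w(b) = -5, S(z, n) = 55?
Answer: -62824/55 ≈ -1142.3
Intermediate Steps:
w(b) = -5/3 (w(b) = (⅓)*(-5) = -5/3)
K(m) = (-5 + m)/(2*m) (K(m) = (-5 + m)/((2*m)) = (-5 + m)*(1/(2*m)) = (-5 + m)/(2*m))
I = 4 (I = ((-5 - 5/3)/(2*(-5/3)))² = ((½)*(-⅗)*(-20/3))² = 2² = 4)
-4516/I - 729/S(60, -63) = -4516/4 - 729/55 = -4516*¼ - 729*1/55 = -1129 - 729/55 = -62824/55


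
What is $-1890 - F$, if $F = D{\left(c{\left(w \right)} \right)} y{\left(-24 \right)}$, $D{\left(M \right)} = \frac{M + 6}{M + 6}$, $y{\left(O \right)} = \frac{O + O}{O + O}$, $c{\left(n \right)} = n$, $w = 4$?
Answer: $-1891$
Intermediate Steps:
$y{\left(O \right)} = 1$ ($y{\left(O \right)} = \frac{2 O}{2 O} = 2 O \frac{1}{2 O} = 1$)
$D{\left(M \right)} = 1$ ($D{\left(M \right)} = \frac{6 + M}{6 + M} = 1$)
$F = 1$ ($F = 1 \cdot 1 = 1$)
$-1890 - F = -1890 - 1 = -1891$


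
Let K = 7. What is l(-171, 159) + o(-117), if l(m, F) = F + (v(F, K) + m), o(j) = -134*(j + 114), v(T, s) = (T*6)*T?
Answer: 152076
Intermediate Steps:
v(T, s) = 6*T² (v(T, s) = (6*T)*T = 6*T²)
o(j) = -15276 - 134*j (o(j) = -134*(114 + j) = -15276 - 134*j)
l(m, F) = F + m + 6*F² (l(m, F) = F + (6*F² + m) = F + (m + 6*F²) = F + m + 6*F²)
l(-171, 159) + o(-117) = (159 - 171 + 6*159²) + (-15276 - 134*(-117)) = (159 - 171 + 6*25281) + (-15276 + 15678) = (159 - 171 + 151686) + 402 = 151674 + 402 = 152076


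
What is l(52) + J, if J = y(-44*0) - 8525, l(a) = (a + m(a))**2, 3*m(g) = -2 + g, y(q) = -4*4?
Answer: -34433/9 ≈ -3825.9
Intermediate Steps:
y(q) = -16
m(g) = -2/3 + g/3 (m(g) = (-2 + g)/3 = -2/3 + g/3)
l(a) = (-2/3 + 4*a/3)**2 (l(a) = (a + (-2/3 + a/3))**2 = (-2/3 + 4*a/3)**2)
J = -8541 (J = -16 - 8525 = -8541)
l(52) + J = 4*(-1 + 2*52)**2/9 - 8541 = 4*(-1 + 104)**2/9 - 8541 = (4/9)*103**2 - 8541 = (4/9)*10609 - 8541 = 42436/9 - 8541 = -34433/9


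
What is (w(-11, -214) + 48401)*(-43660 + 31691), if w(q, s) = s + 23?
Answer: -577025490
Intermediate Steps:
w(q, s) = 23 + s
(w(-11, -214) + 48401)*(-43660 + 31691) = ((23 - 214) + 48401)*(-43660 + 31691) = (-191 + 48401)*(-11969) = 48210*(-11969) = -577025490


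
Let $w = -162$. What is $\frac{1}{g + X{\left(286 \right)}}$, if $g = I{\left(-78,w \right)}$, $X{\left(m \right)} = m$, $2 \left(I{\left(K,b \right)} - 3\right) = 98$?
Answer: $\frac{1}{338} \approx 0.0029586$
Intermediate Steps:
$I{\left(K,b \right)} = 52$ ($I{\left(K,b \right)} = 3 + \frac{1}{2} \cdot 98 = 3 + 49 = 52$)
$g = 52$
$\frac{1}{g + X{\left(286 \right)}} = \frac{1}{52 + 286} = \frac{1}{338}$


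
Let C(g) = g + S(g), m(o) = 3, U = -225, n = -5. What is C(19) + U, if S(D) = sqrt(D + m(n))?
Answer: -206 + sqrt(22) ≈ -201.31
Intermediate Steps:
S(D) = sqrt(3 + D) (S(D) = sqrt(D + 3) = sqrt(3 + D))
C(g) = g + sqrt(3 + g)
C(19) + U = (19 + sqrt(3 + 19)) - 225 = (19 + sqrt(22)) - 225 = -206 + sqrt(22)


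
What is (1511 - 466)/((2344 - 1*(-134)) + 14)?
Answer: 1045/2492 ≈ 0.41934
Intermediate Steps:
(1511 - 466)/((2344 - 1*(-134)) + 14) = 1045/((2344 + 134) + 14) = 1045/(2478 + 14) = 1045/2492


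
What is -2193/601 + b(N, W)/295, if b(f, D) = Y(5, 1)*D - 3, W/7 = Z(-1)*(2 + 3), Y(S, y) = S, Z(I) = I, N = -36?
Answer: -753913/177295 ≈ -4.2523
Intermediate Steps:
W = -35 (W = 7*(-(2 + 3)) = 7*(-1*5) = 7*(-5) = -35)
b(f, D) = -3 + 5*D (b(f, D) = 5*D - 3 = -3 + 5*D)
-2193/601 + b(N, W)/295 = -2193/601 + (-3 + 5*(-35))/295 = -2193*1/601 + (-3 - 175)*(1/295) = -2193/601 - 178*1/295 = -2193/601 - 178/295 = -753913/177295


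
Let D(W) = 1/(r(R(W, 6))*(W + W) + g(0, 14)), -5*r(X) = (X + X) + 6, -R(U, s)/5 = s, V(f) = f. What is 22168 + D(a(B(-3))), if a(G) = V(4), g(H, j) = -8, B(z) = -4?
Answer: 8689861/392 ≈ 22168.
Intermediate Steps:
R(U, s) = -5*s
r(X) = -6/5 - 2*X/5 (r(X) = -((X + X) + 6)/5 = -(2*X + 6)/5 = -(6 + 2*X)/5 = -6/5 - 2*X/5)
a(G) = 4
D(W) = 1/(-8 + 108*W/5) (D(W) = 1/((-6/5 - (-2)*6)*(W + W) - 8) = 1/((-6/5 - ⅖*(-30))*(2*W) - 8) = 1/((-6/5 + 12)*(2*W) - 8) = 1/(54*(2*W)/5 - 8) = 1/(108*W/5 - 8) = 1/(-8 + 108*W/5))
22168 + D(a(B(-3))) = 22168 + 5/(4*(-10 + 27*4)) = 22168 + 5/(4*(-10 + 108)) = 22168 + (5/4)/98 = 22168 + (5/4)*(1/98) = 22168 + 5/392 = 8689861/392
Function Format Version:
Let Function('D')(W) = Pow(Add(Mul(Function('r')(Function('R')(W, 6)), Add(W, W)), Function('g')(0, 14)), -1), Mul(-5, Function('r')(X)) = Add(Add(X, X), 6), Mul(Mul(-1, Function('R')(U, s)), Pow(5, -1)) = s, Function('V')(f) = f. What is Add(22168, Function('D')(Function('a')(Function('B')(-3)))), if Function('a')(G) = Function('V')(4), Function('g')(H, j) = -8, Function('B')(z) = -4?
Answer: Rational(8689861, 392) ≈ 22168.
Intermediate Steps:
Function('R')(U, s) = Mul(-5, s)
Function('r')(X) = Add(Rational(-6, 5), Mul(Rational(-2, 5), X)) (Function('r')(X) = Mul(Rational(-1, 5), Add(Add(X, X), 6)) = Mul(Rational(-1, 5), Add(Mul(2, X), 6)) = Mul(Rational(-1, 5), Add(6, Mul(2, X))) = Add(Rational(-6, 5), Mul(Rational(-2, 5), X)))
Function('a')(G) = 4
Function('D')(W) = Pow(Add(-8, Mul(Rational(108, 5), W)), -1) (Function('D')(W) = Pow(Add(Mul(Add(Rational(-6, 5), Mul(Rational(-2, 5), Mul(-5, 6))), Add(W, W)), -8), -1) = Pow(Add(Mul(Add(Rational(-6, 5), Mul(Rational(-2, 5), -30)), Mul(2, W)), -8), -1) = Pow(Add(Mul(Add(Rational(-6, 5), 12), Mul(2, W)), -8), -1) = Pow(Add(Mul(Rational(54, 5), Mul(2, W)), -8), -1) = Pow(Add(Mul(Rational(108, 5), W), -8), -1) = Pow(Add(-8, Mul(Rational(108, 5), W)), -1))
Add(22168, Function('D')(Function('a')(Function('B')(-3)))) = Add(22168, Mul(Rational(5, 4), Pow(Add(-10, Mul(27, 4)), -1))) = Add(22168, Mul(Rational(5, 4), Pow(Add(-10, 108), -1))) = Add(22168, Mul(Rational(5, 4), Pow(98, -1))) = Add(22168, Mul(Rational(5, 4), Rational(1, 98))) = Add(22168, Rational(5, 392)) = Rational(8689861, 392)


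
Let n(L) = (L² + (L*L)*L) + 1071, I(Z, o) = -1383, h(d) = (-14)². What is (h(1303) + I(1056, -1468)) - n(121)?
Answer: -1788460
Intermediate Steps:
h(d) = 196
n(L) = 1071 + L² + L³ (n(L) = (L² + L²*L) + 1071 = (L² + L³) + 1071 = 1071 + L² + L³)
(h(1303) + I(1056, -1468)) - n(121) = (196 - 1383) - (1071 + 121² + 121³) = -1187 - (1071 + 14641 + 1771561) = -1187 - 1*1787273 = -1187 - 1787273 = -1788460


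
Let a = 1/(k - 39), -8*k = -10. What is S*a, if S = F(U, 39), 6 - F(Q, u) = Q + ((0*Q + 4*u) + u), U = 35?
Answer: 896/151 ≈ 5.9338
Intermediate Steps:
k = 5/4 (k = -1/8*(-10) = 5/4 ≈ 1.2500)
a = -4/151 (a = 1/(5/4 - 39) = 1/(-151/4) = -4/151 ≈ -0.026490)
F(Q, u) = 6 - Q - 5*u (F(Q, u) = 6 - (Q + ((0*Q + 4*u) + u)) = 6 - (Q + ((0 + 4*u) + u)) = 6 - (Q + (4*u + u)) = 6 - (Q + 5*u) = 6 + (-Q - 5*u) = 6 - Q - 5*u)
S = -224 (S = 6 - 1*35 - 5*39 = 6 - 35 - 195 = -224)
S*a = -224*(-4/151) = 896/151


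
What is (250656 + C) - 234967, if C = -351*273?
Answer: -80134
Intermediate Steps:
C = -95823
(250656 + C) - 234967 = (250656 - 95823) - 234967 = 154833 - 234967 = -80134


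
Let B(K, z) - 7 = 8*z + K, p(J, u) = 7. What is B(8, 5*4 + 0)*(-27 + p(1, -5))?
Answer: -3500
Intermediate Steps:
B(K, z) = 7 + K + 8*z (B(K, z) = 7 + (8*z + K) = 7 + (K + 8*z) = 7 + K + 8*z)
B(8, 5*4 + 0)*(-27 + p(1, -5)) = (7 + 8 + 8*(5*4 + 0))*(-27 + 7) = (7 + 8 + 8*(20 + 0))*(-20) = (7 + 8 + 8*20)*(-20) = (7 + 8 + 160)*(-20) = 175*(-20) = -3500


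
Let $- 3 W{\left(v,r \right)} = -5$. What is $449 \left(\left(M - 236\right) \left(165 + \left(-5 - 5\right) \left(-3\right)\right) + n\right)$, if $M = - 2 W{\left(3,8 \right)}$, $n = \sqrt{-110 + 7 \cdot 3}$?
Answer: $-20954830 + 449 i \sqrt{89} \approx -2.0955 \cdot 10^{7} + 4235.9 i$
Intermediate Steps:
$W{\left(v,r \right)} = \frac{5}{3}$ ($W{\left(v,r \right)} = \left(- \frac{1}{3}\right) \left(-5\right) = \frac{5}{3}$)
$n = i \sqrt{89}$ ($n = \sqrt{-110 + 21} = \sqrt{-89} = i \sqrt{89} \approx 9.434 i$)
$M = - \frac{10}{3}$ ($M = \left(-2\right) \frac{5}{3} = - \frac{10}{3} \approx -3.3333$)
$449 \left(\left(M - 236\right) \left(165 + \left(-5 - 5\right) \left(-3\right)\right) + n\right) = 449 \left(\left(- \frac{10}{3} - 236\right) \left(165 + \left(-5 - 5\right) \left(-3\right)\right) + i \sqrt{89}\right) = 449 \left(- \frac{718 \left(165 - -30\right)}{3} + i \sqrt{89}\right) = 449 \left(- \frac{718 \left(165 + 30\right)}{3} + i \sqrt{89}\right) = 449 \left(\left(- \frac{718}{3}\right) 195 + i \sqrt{89}\right) = 449 \left(-46670 + i \sqrt{89}\right) = -20954830 + 449 i \sqrt{89}$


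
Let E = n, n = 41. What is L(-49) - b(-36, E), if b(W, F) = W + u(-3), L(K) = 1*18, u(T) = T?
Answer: 57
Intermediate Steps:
L(K) = 18
E = 41
b(W, F) = -3 + W (b(W, F) = W - 3 = -3 + W)
L(-49) - b(-36, E) = 18 - (-3 - 36) = 18 - 1*(-39) = 18 + 39 = 57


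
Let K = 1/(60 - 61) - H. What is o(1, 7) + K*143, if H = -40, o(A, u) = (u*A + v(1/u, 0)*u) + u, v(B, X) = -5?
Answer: 5556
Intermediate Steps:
o(A, u) = -4*u + A*u (o(A, u) = (u*A - 5*u) + u = (A*u - 5*u) + u = (-5*u + A*u) + u = -4*u + A*u)
K = 39 (K = 1/(60 - 61) - 1*(-40) = 1/(-1) + 40 = -1 + 40 = 39)
o(1, 7) + K*143 = 7*(-4 + 1) + 39*143 = 7*(-3) + 5577 = -21 + 5577 = 5556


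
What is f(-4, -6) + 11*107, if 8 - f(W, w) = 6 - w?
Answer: 1173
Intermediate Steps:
f(W, w) = 2 + w (f(W, w) = 8 - (6 - w) = 8 + (-6 + w) = 2 + w)
f(-4, -6) + 11*107 = (2 - 6) + 11*107 = -4 + 1177 = 1173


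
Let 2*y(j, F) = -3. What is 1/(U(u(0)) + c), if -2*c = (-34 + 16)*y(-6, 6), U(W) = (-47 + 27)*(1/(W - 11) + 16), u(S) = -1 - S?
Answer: -6/1991 ≈ -0.0030136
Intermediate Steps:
U(W) = -320 - 20/(-11 + W) (U(W) = -20*(1/(-11 + W) + 16) = -20*(16 + 1/(-11 + W)) = -320 - 20/(-11 + W))
y(j, F) = -3/2 (y(j, F) = (1/2)*(-3) = -3/2)
c = -27/2 (c = -(-34 + 16)*(-3)/(2*2) = -(-9)*(-3)/2 = -1/2*27 = -27/2 ≈ -13.500)
1/(U(u(0)) + c) = 1/(20*(175 - 16*(-1 - 1*0))/(-11 + (-1 - 1*0)) - 27/2) = 1/(20*(175 - 16*(-1 + 0))/(-11 + (-1 + 0)) - 27/2) = 1/(20*(175 - 16*(-1))/(-11 - 1) - 27/2) = 1/(20*(175 + 16)/(-12) - 27/2) = 1/(20*(-1/12)*191 - 27/2) = 1/(-955/3 - 27/2) = 1/(-1991/6) = -6/1991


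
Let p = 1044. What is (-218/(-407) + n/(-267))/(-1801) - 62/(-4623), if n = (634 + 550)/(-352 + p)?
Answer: 228135693164/17391893628439 ≈ 0.013117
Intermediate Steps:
n = 296/173 (n = (634 + 550)/(-352 + 1044) = 1184/692 = 1184*(1/692) = 296/173 ≈ 1.7110)
(-218/(-407) + n/(-267))/(-1801) - 62/(-4623) = (-218/(-407) + (296/173)/(-267))/(-1801) - 62/(-4623) = (-218*(-1/407) + (296/173)*(-1/267))*(-1/1801) - 62*(-1/4623) = (218/407 - 296/46191)*(-1/1801) + 62/4623 = (9949166/18799737)*(-1/1801) + 62/4623 = -9949166/33858326337 + 62/4623 = 228135693164/17391893628439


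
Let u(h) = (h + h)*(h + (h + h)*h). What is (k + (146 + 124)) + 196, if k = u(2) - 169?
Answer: 337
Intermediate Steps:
u(h) = 2*h*(h + 2*h**2) (u(h) = (2*h)*(h + (2*h)*h) = (2*h)*(h + 2*h**2) = 2*h*(h + 2*h**2))
k = -129 (k = 2**2*(2 + 4*2) - 169 = 4*(2 + 8) - 169 = 4*10 - 169 = 40 - 169 = -129)
(k + (146 + 124)) + 196 = (-129 + (146 + 124)) + 196 = (-129 + 270) + 196 = 141 + 196 = 337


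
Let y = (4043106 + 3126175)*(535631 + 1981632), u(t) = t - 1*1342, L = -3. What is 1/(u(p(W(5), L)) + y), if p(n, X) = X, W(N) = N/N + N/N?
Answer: 1/18046965796558 ≈ 5.5411e-14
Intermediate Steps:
W(N) = 2 (W(N) = 1 + 1 = 2)
u(t) = -1342 + t (u(t) = t - 1342 = -1342 + t)
y = 18046965797903 (y = 7169281*2517263 = 18046965797903)
1/(u(p(W(5), L)) + y) = 1/((-1342 - 3) + 18046965797903) = 1/(-1345 + 18046965797903) = 1/18046965796558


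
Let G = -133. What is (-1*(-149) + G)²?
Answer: 256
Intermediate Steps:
(-1*(-149) + G)² = (-1*(-149) - 133)² = (149 - 133)² = 16² = 256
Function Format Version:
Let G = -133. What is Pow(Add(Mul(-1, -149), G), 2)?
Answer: 256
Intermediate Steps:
Pow(Add(Mul(-1, -149), G), 2) = Pow(Add(Mul(-1, -149), -133), 2) = Pow(Add(149, -133), 2) = Pow(16, 2) = 256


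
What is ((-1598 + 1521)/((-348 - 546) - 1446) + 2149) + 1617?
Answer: 8812517/2340 ≈ 3766.0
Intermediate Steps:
((-1598 + 1521)/((-348 - 546) - 1446) + 2149) + 1617 = (-77/(-894 - 1446) + 2149) + 1617 = (-77/(-2340) + 2149) + 1617 = (-77*(-1/2340) + 2149) + 1617 = (77/2340 + 2149) + 1617 = 5028737/2340 + 1617 = 8812517/2340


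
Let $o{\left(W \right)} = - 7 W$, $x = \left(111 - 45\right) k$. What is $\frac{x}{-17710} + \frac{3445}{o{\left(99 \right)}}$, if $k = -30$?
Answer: $- \frac{77453}{15939} \approx -4.8593$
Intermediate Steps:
$x = -1980$ ($x = \left(111 - 45\right) \left(-30\right) = 66 \left(-30\right) = -1980$)
$\frac{x}{-17710} + \frac{3445}{o{\left(99 \right)}} = - \frac{1980}{-17710} + \frac{3445}{\left(-7\right) 99} = \left(-1980\right) \left(- \frac{1}{17710}\right) + \frac{3445}{-693} = \frac{18}{161} + 3445 \left(- \frac{1}{693}\right) = \frac{18}{161} - \frac{3445}{693} = - \frac{77453}{15939}$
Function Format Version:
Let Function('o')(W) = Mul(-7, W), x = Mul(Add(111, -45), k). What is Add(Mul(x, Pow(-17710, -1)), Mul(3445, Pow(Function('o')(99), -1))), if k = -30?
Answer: Rational(-77453, 15939) ≈ -4.8593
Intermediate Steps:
x = -1980 (x = Mul(Add(111, -45), -30) = Mul(66, -30) = -1980)
Add(Mul(x, Pow(-17710, -1)), Mul(3445, Pow(Function('o')(99), -1))) = Add(Mul(-1980, Pow(-17710, -1)), Mul(3445, Pow(Mul(-7, 99), -1))) = Add(Mul(-1980, Rational(-1, 17710)), Mul(3445, Pow(-693, -1))) = Add(Rational(18, 161), Mul(3445, Rational(-1, 693))) = Add(Rational(18, 161), Rational(-3445, 693)) = Rational(-77453, 15939)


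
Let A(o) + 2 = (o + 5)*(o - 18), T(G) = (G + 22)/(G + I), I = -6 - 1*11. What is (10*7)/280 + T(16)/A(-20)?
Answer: 13/71 ≈ 0.18310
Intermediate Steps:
I = -17 (I = -6 - 11 = -17)
T(G) = (22 + G)/(-17 + G) (T(G) = (G + 22)/(G - 17) = (22 + G)/(-17 + G))
A(o) = -2 + (-18 + o)*(5 + o) (A(o) = -2 + (o + 5)*(o - 18) = -2 + (5 + o)*(-18 + o) = -2 + (-18 + o)*(5 + o))
(10*7)/280 + T(16)/A(-20) = (10*7)/280 + ((22 + 16)/(-17 + 16))/(-92 + (-20)² - 13*(-20)) = 70*(1/280) + (38/(-1))/(-92 + 400 + 260) = ¼ - 1*38/568 = ¼ - 38*1/568 = ¼ - 19/284 = 13/71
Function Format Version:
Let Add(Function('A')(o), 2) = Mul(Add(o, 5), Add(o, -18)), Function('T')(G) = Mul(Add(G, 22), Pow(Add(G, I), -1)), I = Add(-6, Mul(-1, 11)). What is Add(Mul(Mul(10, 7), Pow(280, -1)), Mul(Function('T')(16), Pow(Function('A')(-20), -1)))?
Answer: Rational(13, 71) ≈ 0.18310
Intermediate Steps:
I = -17 (I = Add(-6, -11) = -17)
Function('T')(G) = Mul(Pow(Add(-17, G), -1), Add(22, G)) (Function('T')(G) = Mul(Add(G, 22), Pow(Add(G, -17), -1)) = Mul(Add(22, G), Pow(Add(-17, G), -1)) = Mul(Pow(Add(-17, G), -1), Add(22, G)))
Function('A')(o) = Add(-2, Mul(Add(-18, o), Add(5, o))) (Function('A')(o) = Add(-2, Mul(Add(o, 5), Add(o, -18))) = Add(-2, Mul(Add(5, o), Add(-18, o))) = Add(-2, Mul(Add(-18, o), Add(5, o))))
Add(Mul(Mul(10, 7), Pow(280, -1)), Mul(Function('T')(16), Pow(Function('A')(-20), -1))) = Add(Mul(Mul(10, 7), Pow(280, -1)), Mul(Mul(Pow(Add(-17, 16), -1), Add(22, 16)), Pow(Add(-92, Pow(-20, 2), Mul(-13, -20)), -1))) = Add(Mul(70, Rational(1, 280)), Mul(Mul(Pow(-1, -1), 38), Pow(Add(-92, 400, 260), -1))) = Add(Rational(1, 4), Mul(Mul(-1, 38), Pow(568, -1))) = Add(Rational(1, 4), Mul(-38, Rational(1, 568))) = Add(Rational(1, 4), Rational(-19, 284)) = Rational(13, 71)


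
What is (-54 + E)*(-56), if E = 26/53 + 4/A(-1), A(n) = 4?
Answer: 155848/53 ≈ 2940.5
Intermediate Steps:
E = 79/53 (E = 26/53 + 4/4 = 26*(1/53) + 4*(¼) = 26/53 + 1 = 79/53 ≈ 1.4906)
(-54 + E)*(-56) = (-54 + 79/53)*(-56) = -2783/53*(-56) = 155848/53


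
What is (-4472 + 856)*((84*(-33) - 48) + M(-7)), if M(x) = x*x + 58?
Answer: 9810208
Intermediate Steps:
M(x) = 58 + x² (M(x) = x² + 58 = 58 + x²)
(-4472 + 856)*((84*(-33) - 48) + M(-7)) = (-4472 + 856)*((84*(-33) - 48) + (58 + (-7)²)) = -3616*((-2772 - 48) + (58 + 49)) = -3616*(-2820 + 107) = -3616*(-2713) = 9810208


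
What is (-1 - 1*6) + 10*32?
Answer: 313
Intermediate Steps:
(-1 - 1*6) + 10*32 = (-1 - 6) + 320 = -7 + 320 = 313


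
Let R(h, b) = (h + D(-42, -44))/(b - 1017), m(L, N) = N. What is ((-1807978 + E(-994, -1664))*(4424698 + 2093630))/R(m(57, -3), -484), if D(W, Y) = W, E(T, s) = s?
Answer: -1967284001998064/5 ≈ -3.9346e+14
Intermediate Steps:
R(h, b) = (-42 + h)/(-1017 + b) (R(h, b) = (h - 42)/(b - 1017) = (-42 + h)/(-1017 + b))
((-1807978 + E(-994, -1664))*(4424698 + 2093630))/R(m(57, -3), -484) = ((-1807978 - 1664)*(4424698 + 2093630))/(((-42 - 3)/(-1017 - 484))) = (-1809642*6518328)/((-45/(-1501))) = -11795840118576/((-1/1501*(-45))) = -11795840118576/45/1501 = -11795840118576*1501/45 = -1967284001998064/5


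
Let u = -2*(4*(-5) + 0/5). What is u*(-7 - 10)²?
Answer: 11560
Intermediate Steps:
u = 40 (u = -2*(-20 + 0*(⅕)) = -2*(-20 + 0) = -2*(-20) = 40)
u*(-7 - 10)² = 40*(-7 - 10)² = 40*(-17)² = 40*289 = 11560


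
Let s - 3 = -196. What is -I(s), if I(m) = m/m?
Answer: -1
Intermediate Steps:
s = -193 (s = 3 - 196 = -193)
I(m) = 1
-I(s) = -1*1 = -1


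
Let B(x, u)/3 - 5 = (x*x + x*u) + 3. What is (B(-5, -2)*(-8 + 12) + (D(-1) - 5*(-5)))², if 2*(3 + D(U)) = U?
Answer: 1155625/4 ≈ 2.8891e+5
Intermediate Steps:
D(U) = -3 + U/2
B(x, u) = 24 + 3*x² + 3*u*x (B(x, u) = 15 + 3*((x*x + x*u) + 3) = 15 + 3*((x² + u*x) + 3) = 15 + 3*(3 + x² + u*x) = 15 + (9 + 3*x² + 3*u*x) = 24 + 3*x² + 3*u*x)
(B(-5, -2)*(-8 + 12) + (D(-1) - 5*(-5)))² = ((24 + 3*(-5)² + 3*(-2)*(-5))*(-8 + 12) + ((-3 + (½)*(-1)) - 5*(-5)))² = ((24 + 3*25 + 30)*4 + ((-3 - ½) + 25))² = ((24 + 75 + 30)*4 + (-7/2 + 25))² = (129*4 + 43/2)² = (516 + 43/2)² = (1075/2)² = 1155625/4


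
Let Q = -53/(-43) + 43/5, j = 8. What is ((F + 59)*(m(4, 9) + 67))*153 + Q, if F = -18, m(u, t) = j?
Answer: 101154239/215 ≈ 4.7049e+5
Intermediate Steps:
m(u, t) = 8
Q = 2114/215 (Q = -53*(-1/43) + 43*(⅕) = 53/43 + 43/5 = 2114/215 ≈ 9.8326)
((F + 59)*(m(4, 9) + 67))*153 + Q = ((-18 + 59)*(8 + 67))*153 + 2114/215 = (41*75)*153 + 2114/215 = 3075*153 + 2114/215 = 470475 + 2114/215 = 101154239/215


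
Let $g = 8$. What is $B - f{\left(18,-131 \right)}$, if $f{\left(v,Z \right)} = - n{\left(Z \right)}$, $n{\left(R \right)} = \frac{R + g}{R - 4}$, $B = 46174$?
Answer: $\frac{2077871}{45} \approx 46175.0$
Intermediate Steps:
$n{\left(R \right)} = \frac{8 + R}{-4 + R}$ ($n{\left(R \right)} = \frac{R + 8}{R - 4} = \frac{8 + R}{-4 + R}$)
$f{\left(v,Z \right)} = - \frac{8 + Z}{-4 + Z}$
$B - f{\left(18,-131 \right)} = 46174 - \frac{-8 - -131}{-4 - 131} = 46174 - \frac{-8 + 131}{-135} = 46174 - \left(- \frac{1}{135}\right) 123 = 46174 - - \frac{41}{45} = 46174 + \frac{41}{45} = \frac{2077871}{45}$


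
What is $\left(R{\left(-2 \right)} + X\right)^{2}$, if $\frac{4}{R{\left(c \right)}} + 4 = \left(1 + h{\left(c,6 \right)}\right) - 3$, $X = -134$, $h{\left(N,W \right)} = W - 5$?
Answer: $\frac{454276}{25} \approx 18171.0$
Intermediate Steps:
$h{\left(N,W \right)} = -5 + W$
$R{\left(c \right)} = - \frac{4}{5}$ ($R{\left(c \right)} = \frac{4}{-4 + \left(\left(1 + \left(-5 + 6\right)\right) - 3\right)} = \frac{4}{-4 + \left(\left(1 + 1\right) - 3\right)} = \frac{4}{-4 + \left(2 - 3\right)} = \frac{4}{-4 - 1} = \frac{4}{-5} = 4 \left(- \frac{1}{5}\right) = - \frac{4}{5}$)
$\left(R{\left(-2 \right)} + X\right)^{2} = \left(- \frac{4}{5} - 134\right)^{2} = \left(- \frac{674}{5}\right)^{2} = \frac{454276}{25}$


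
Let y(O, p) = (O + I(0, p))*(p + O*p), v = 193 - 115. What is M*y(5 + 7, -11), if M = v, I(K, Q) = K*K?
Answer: -133848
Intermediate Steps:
I(K, Q) = K²
v = 78
M = 78
y(O, p) = O*(p + O*p) (y(O, p) = (O + 0²)*(p + O*p) = (O + 0)*(p + O*p) = O*(p + O*p))
M*y(5 + 7, -11) = 78*((5 + 7)*(-11)*(1 + (5 + 7))) = 78*(12*(-11)*(1 + 12)) = 78*(12*(-11)*13) = 78*(-1716) = -133848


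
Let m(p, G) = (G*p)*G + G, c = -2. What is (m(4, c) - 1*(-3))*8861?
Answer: 150637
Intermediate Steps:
m(p, G) = G + p*G**2 (m(p, G) = p*G**2 + G = G + p*G**2)
(m(4, c) - 1*(-3))*8861 = (-2*(1 - 2*4) - 1*(-3))*8861 = (-2*(1 - 8) + 3)*8861 = (-2*(-7) + 3)*8861 = (14 + 3)*8861 = 17*8861 = 150637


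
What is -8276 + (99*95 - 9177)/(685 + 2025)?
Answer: -11213866/1355 ≈ -8275.9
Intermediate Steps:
-8276 + (99*95 - 9177)/(685 + 2025) = -8276 + (9405 - 9177)/2710 = -8276 + 228*(1/2710) = -8276 + 114/1355 = -11213866/1355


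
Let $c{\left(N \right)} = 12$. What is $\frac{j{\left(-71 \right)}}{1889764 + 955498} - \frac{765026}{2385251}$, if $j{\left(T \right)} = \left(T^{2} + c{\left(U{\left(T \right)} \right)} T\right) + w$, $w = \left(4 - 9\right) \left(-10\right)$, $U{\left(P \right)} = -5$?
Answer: $- \frac{2166588327823}{6786664030762} \approx -0.31924$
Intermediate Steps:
$w = 50$ ($w = \left(-5\right) \left(-10\right) = 50$)
$j{\left(T \right)} = 50 + T^{2} + 12 T$ ($j{\left(T \right)} = \left(T^{2} + 12 T\right) + 50 = 50 + T^{2} + 12 T$)
$\frac{j{\left(-71 \right)}}{1889764 + 955498} - \frac{765026}{2385251} = \frac{50 + \left(-71\right)^{2} + 12 \left(-71\right)}{1889764 + 955498} - \frac{765026}{2385251} = \frac{50 + 5041 - 852}{2845262} - \frac{765026}{2385251} = 4239 \cdot \frac{1}{2845262} - \frac{765026}{2385251} = \frac{4239}{2845262} - \frac{765026}{2385251} = - \frac{2166588327823}{6786664030762}$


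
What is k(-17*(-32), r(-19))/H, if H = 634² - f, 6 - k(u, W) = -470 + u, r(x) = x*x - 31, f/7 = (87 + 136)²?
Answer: -68/53853 ≈ -0.0012627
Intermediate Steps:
f = 348103 (f = 7*(87 + 136)² = 7*223² = 7*49729 = 348103)
r(x) = -31 + x² (r(x) = x² - 31 = -31 + x²)
k(u, W) = 476 - u (k(u, W) = 6 - (-470 + u) = 6 + (470 - u) = 476 - u)
H = 53853 (H = 634² - 1*348103 = 401956 - 348103 = 53853)
k(-17*(-32), r(-19))/H = (476 - (-17)*(-32))/53853 = (476 - 1*544)*(1/53853) = (476 - 544)*(1/53853) = -68*1/53853 = -68/53853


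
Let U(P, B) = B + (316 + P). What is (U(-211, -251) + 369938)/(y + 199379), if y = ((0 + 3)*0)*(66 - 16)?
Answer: 369792/199379 ≈ 1.8547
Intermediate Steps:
U(P, B) = 316 + B + P
y = 0 (y = (3*0)*50 = 0*50 = 0)
(U(-211, -251) + 369938)/(y + 199379) = ((316 - 251 - 211) + 369938)/(0 + 199379) = (-146 + 369938)/199379 = 369792*(1/199379) = 369792/199379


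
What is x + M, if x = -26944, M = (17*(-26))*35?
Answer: -42414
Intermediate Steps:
M = -15470 (M = -442*35 = -15470)
x + M = -26944 - 15470 = -42414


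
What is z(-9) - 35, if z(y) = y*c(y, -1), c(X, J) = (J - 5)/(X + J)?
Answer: -202/5 ≈ -40.400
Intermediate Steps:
c(X, J) = (-5 + J)/(J + X)
z(y) = -6*y/(-1 + y) (z(y) = y*((-5 - 1)/(-1 + y)) = y*(-6/(-1 + y)) = -6*y/(-1 + y))
z(-9) - 35 = -6*(-9)/(-1 - 9) - 35 = -6*(-9)/(-10) - 35 = -6*(-9)*(-⅒) - 35 = -27/5 - 35 = -202/5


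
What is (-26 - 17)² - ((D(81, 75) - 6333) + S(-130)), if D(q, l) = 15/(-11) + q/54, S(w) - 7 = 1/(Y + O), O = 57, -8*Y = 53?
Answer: 72478165/8866 ≈ 8174.8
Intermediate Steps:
Y = -53/8 (Y = -⅛*53 = -53/8 ≈ -6.6250)
S(w) = 2829/403 (S(w) = 7 + 1/(-53/8 + 57) = 7 + 1/(403/8) = 7 + 8/403 = 2829/403)
D(q, l) = -15/11 + q/54 (D(q, l) = 15*(-1/11) + q*(1/54) = -15/11 + q/54)
(-26 - 17)² - ((D(81, 75) - 6333) + S(-130)) = (-26 - 17)² - (((-15/11 + (1/54)*81) - 6333) + 2829/403) = (-43)² - (((-15/11 + 3/2) - 6333) + 2829/403) = 1849 - ((3/22 - 6333) + 2829/403) = 1849 - (-139323/22 + 2829/403) = 1849 - 1*(-56084931/8866) = 1849 + 56084931/8866 = 72478165/8866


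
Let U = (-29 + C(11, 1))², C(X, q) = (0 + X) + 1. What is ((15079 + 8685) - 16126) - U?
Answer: 7349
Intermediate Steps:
C(X, q) = 1 + X (C(X, q) = X + 1 = 1 + X)
U = 289 (U = (-29 + (1 + 11))² = (-29 + 12)² = (-17)² = 289)
((15079 + 8685) - 16126) - U = ((15079 + 8685) - 16126) - 1*289 = (23764 - 16126) - 289 = 7638 - 289 = 7349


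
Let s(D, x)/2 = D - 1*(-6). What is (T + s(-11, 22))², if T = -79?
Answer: 7921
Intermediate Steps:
s(D, x) = 12 + 2*D (s(D, x) = 2*(D - 1*(-6)) = 2*(D + 6) = 2*(6 + D) = 12 + 2*D)
(T + s(-11, 22))² = (-79 + (12 + 2*(-11)))² = (-79 + (12 - 22))² = (-79 - 10)² = (-89)² = 7921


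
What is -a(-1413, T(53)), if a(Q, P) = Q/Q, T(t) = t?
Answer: -1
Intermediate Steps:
a(Q, P) = 1
-a(-1413, T(53)) = -1*1 = -1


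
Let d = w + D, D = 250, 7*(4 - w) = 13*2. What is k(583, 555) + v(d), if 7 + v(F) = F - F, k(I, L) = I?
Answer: 576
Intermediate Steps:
w = 2/7 (w = 4 - 13*2/7 = 4 - ⅐*26 = 4 - 26/7 = 2/7 ≈ 0.28571)
d = 1752/7 (d = 2/7 + 250 = 1752/7 ≈ 250.29)
v(F) = -7 (v(F) = -7 + (F - F) = -7 + 0 = -7)
k(583, 555) + v(d) = 583 - 7 = 576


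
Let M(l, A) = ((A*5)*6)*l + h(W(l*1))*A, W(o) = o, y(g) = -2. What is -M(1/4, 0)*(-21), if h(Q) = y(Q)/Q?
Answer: 0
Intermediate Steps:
h(Q) = -2/Q
M(l, A) = -2*A/l + 30*A*l (M(l, A) = ((A*5)*6)*l + (-2/l)*A = ((5*A)*6)*l + (-2/l)*A = (30*A)*l - 2*A/l = 30*A*l - 2*A/l = -2*A/l + 30*A*l)
-M(1/4, 0)*(-21) = -(-2*0/1/4 + 30*0/4)*(-21) = -(-2*0/1/4 + 30*0*(1/4))*(-21) = -(-2*0*4 + 0)*(-21) = -(0 + 0)*(-21) = -1*0*(-21) = 0*(-21) = 0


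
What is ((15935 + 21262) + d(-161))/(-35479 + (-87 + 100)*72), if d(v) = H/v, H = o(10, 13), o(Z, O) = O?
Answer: -5988704/5561423 ≈ -1.0768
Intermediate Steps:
H = 13
d(v) = 13/v
((15935 + 21262) + d(-161))/(-35479 + (-87 + 100)*72) = ((15935 + 21262) + 13/(-161))/(-35479 + (-87 + 100)*72) = (37197 + 13*(-1/161))/(-35479 + 13*72) = (37197 - 13/161)/(-35479 + 936) = (5988704/161)/(-34543) = (5988704/161)*(-1/34543) = -5988704/5561423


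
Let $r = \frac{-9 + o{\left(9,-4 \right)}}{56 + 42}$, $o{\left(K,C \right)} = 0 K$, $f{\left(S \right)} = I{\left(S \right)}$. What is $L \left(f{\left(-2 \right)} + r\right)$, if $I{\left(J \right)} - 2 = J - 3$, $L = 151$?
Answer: $- \frac{45753}{98} \approx -466.87$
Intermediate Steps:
$I{\left(J \right)} = -1 + J$ ($I{\left(J \right)} = 2 + \left(J - 3\right) = 2 + \left(-3 + J\right) = -1 + J$)
$f{\left(S \right)} = -1 + S$
$o{\left(K,C \right)} = 0$
$r = - \frac{9}{98}$ ($r = \frac{-9 + 0}{56 + 42} = - \frac{9}{98} \approx -0.091837$)
$L \left(f{\left(-2 \right)} + r\right) = 151 \left(\left(-1 - 2\right) - \frac{9}{98}\right) = 151 \left(-3 - \frac{9}{98}\right) = 151 \left(- \frac{303}{98}\right) = - \frac{45753}{98}$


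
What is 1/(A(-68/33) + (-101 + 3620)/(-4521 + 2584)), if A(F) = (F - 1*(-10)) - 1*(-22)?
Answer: 63921/1797629 ≈ 0.035559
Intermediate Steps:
A(F) = 32 + F (A(F) = (F + 10) + 22 = (10 + F) + 22 = 32 + F)
1/(A(-68/33) + (-101 + 3620)/(-4521 + 2584)) = 1/((32 - 68/33) + (-101 + 3620)/(-4521 + 2584)) = 1/((32 - 68*1/33) + 3519/(-1937)) = 1/((32 - 68/33) + 3519*(-1/1937)) = 1/(988/33 - 3519/1937) = 1/(1797629/63921) = 63921/1797629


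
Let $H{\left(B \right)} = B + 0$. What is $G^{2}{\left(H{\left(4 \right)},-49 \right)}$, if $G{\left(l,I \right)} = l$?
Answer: $16$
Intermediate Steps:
$H{\left(B \right)} = B$
$G^{2}{\left(H{\left(4 \right)},-49 \right)} = 4^{2} = 16$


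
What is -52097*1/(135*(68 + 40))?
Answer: -52097/14580 ≈ -3.5732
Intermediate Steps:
-52097*1/(135*(68 + 40)) = -52097/(108*135) = -52097/14580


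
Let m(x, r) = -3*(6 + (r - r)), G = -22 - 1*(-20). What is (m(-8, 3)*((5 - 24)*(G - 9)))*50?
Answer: -188100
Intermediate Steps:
G = -2 (G = -22 + 20 = -2)
m(x, r) = -18 (m(x, r) = -3*(6 + 0) = -3*6 = -18)
(m(-8, 3)*((5 - 24)*(G - 9)))*50 = -18*(5 - 24)*(-2 - 9)*50 = -(-342)*(-11)*50 = -18*209*50 = -3762*50 = -188100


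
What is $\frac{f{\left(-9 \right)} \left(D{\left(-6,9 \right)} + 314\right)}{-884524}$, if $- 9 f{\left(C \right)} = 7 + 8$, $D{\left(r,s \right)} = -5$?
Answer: $\frac{515}{884524} \approx 0.00058223$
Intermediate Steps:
$f{\left(C \right)} = - \frac{5}{3}$ ($f{\left(C \right)} = - \frac{7 + 8}{9} = \left(- \frac{1}{9}\right) 15 = - \frac{5}{3}$)
$\frac{f{\left(-9 \right)} \left(D{\left(-6,9 \right)} + 314\right)}{-884524} = \frac{\left(- \frac{5}{3}\right) \left(-5 + 314\right)}{-884524} = \left(- \frac{5}{3}\right) 309 \left(- \frac{1}{884524}\right) = \left(-515\right) \left(- \frac{1}{884524}\right) = \frac{515}{884524}$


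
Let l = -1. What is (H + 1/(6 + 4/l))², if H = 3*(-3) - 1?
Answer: 361/4 ≈ 90.250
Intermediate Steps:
H = -10 (H = -9 - 1 = -10)
(H + 1/(6 + 4/l))² = (-10 + 1/(6 + 4/(-1)))² = (-10 + 1/(6 + 4*(-1)))² = (-10 + 1/(6 - 4))² = (-10 + 1/2)² = (-10 + ½)² = (-19/2)² = 361/4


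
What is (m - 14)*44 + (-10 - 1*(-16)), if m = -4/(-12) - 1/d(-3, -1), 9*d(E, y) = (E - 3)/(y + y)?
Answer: -2182/3 ≈ -727.33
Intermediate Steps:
d(E, y) = (-3 + E)/(18*y) (d(E, y) = ((E - 3)/(y + y))/9 = ((-3 + E)/((2*y)))/9 = ((-3 + E)*(1/(2*y)))/9 = ((-3 + E)/(2*y))/9 = (-3 + E)/(18*y))
m = -8/3 (m = -4/(-12) - 1/((1/18)*(-3 - 3)/(-1)) = -4*(-1/12) - 1/((1/18)*(-1)*(-6)) = ⅓ - 1/⅓ = ⅓ - 1*3 = ⅓ - 3 = -8/3 ≈ -2.6667)
(m - 14)*44 + (-10 - 1*(-16)) = (-8/3 - 14)*44 + (-10 - 1*(-16)) = -50/3*44 + (-10 + 16) = -2200/3 + 6 = -2182/3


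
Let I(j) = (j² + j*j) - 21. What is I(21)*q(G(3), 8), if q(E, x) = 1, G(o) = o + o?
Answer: 861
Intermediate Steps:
G(o) = 2*o
I(j) = -21 + 2*j² (I(j) = (j² + j²) - 21 = 2*j² - 21 = -21 + 2*j²)
I(21)*q(G(3), 8) = (-21 + 2*21²)*1 = (-21 + 2*441)*1 = (-21 + 882)*1 = 861*1 = 861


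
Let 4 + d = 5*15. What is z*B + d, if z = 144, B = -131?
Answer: -18793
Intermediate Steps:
d = 71 (d = -4 + 5*15 = -4 + 75 = 71)
z*B + d = 144*(-131) + 71 = -18864 + 71 = -18793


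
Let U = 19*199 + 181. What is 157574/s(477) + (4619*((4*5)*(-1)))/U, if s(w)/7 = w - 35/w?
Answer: 5381561987/225332807 ≈ 23.883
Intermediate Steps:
U = 3962 (U = 3781 + 181 = 3962)
s(w) = -245/w + 7*w (s(w) = 7*(w - 35/w) = -245/w + 7*w)
157574/s(477) + (4619*((4*5)*(-1)))/U = 157574/(-245/477 + 7*477) + (4619*((4*5)*(-1)))/3962 = 157574/(-245*1/477 + 3339) + (4619*(20*(-1)))*(1/3962) = 157574/(-245/477 + 3339) + (4619*(-20))*(1/3962) = 157574/(1592458/477) - 92380*1/3962 = 157574*(477/1592458) - 46190/1981 = 37581399/796229 - 46190/1981 = 5381561987/225332807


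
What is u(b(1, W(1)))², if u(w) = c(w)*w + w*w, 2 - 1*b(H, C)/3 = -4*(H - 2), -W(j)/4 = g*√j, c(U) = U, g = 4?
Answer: 5184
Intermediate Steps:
W(j) = -16*√j
b(H, C) = -18 + 12*H (b(H, C) = 6 - (-12)*(H - 2) = 6 - (-12)*(-2 + H) = 6 - 3*(8 - 4*H) = 6 + (-24 + 12*H) = -18 + 12*H)
u(w) = 2*w² (u(w) = w*w + w*w = w² + w² = 2*w²)
u(b(1, W(1)))² = (2*(-18 + 12*1)²)² = (2*(-18 + 12)²)² = (2*(-6)²)² = (2*36)² = 72² = 5184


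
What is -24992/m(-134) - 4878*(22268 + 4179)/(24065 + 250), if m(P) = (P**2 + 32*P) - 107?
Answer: -8216391962/1548055 ≈ -5307.6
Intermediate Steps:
m(P) = -107 + P**2 + 32*P
-24992/m(-134) - 4878*(22268 + 4179)/(24065 + 250) = -24992/(-107 + (-134)**2 + 32*(-134)) - 4878*(22268 + 4179)/(24065 + 250) = -24992/(-107 + 17956 - 4288) - 4878/(24315/26447) = -24992/13561 - 4878/(24315*(1/26447)) = -24992*1/13561 - 4878/24315/26447 = -352/191 - 4878*26447/24315 = -352/191 - 43002822/8105 = -8216391962/1548055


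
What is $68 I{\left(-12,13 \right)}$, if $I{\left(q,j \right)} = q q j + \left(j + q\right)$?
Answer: $127364$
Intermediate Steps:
$I{\left(q,j \right)} = j + q + j q^{2}$ ($I{\left(q,j \right)} = q^{2} j + \left(j + q\right) = j q^{2} + \left(j + q\right) = j + q + j q^{2}$)
$68 I{\left(-12,13 \right)} = 68 \left(13 - 12 + 13 \left(-12\right)^{2}\right) = 68 \left(13 - 12 + 13 \cdot 144\right) = 68 \left(13 - 12 + 1872\right) = 68 \cdot 1873 = 127364$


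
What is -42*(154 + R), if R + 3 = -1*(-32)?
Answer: -7686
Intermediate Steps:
R = 29 (R = -3 - 1*(-32) = -3 + 32 = 29)
-42*(154 + R) = -42*(154 + 29) = -42*183 = -7686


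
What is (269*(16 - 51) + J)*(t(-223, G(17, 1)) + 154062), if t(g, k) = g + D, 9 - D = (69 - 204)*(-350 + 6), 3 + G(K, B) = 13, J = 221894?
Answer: 22821944432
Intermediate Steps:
G(K, B) = 10 (G(K, B) = -3 + 13 = 10)
D = -46431 (D = 9 - (69 - 204)*(-350 + 6) = 9 - (-135)*(-344) = 9 - 1*46440 = 9 - 46440 = -46431)
t(g, k) = -46431 + g (t(g, k) = g - 46431 = -46431 + g)
(269*(16 - 51) + J)*(t(-223, G(17, 1)) + 154062) = (269*(16 - 51) + 221894)*((-46431 - 223) + 154062) = (269*(-35) + 221894)*(-46654 + 154062) = (-9415 + 221894)*107408 = 212479*107408 = 22821944432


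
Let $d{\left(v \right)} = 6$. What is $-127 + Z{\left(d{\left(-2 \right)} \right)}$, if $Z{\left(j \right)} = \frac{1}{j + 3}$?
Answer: $- \frac{1142}{9} \approx -126.89$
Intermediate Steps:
$Z{\left(j \right)} = \frac{1}{3 + j}$
$-127 + Z{\left(d{\left(-2 \right)} \right)} = -127 + \frac{1}{3 + 6} = -127 + \frac{1}{9} = - \frac{1142}{9}$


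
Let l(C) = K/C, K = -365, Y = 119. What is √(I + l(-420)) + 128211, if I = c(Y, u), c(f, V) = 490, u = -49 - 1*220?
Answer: 128211 + √865893/42 ≈ 1.2823e+5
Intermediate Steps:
u = -269 (u = -49 - 220 = -269)
I = 490
l(C) = -365/C
√(I + l(-420)) + 128211 = √(490 - 365/(-420)) + 128211 = √(490 - 365*(-1/420)) + 128211 = √(490 + 73/84) + 128211 = √(41233/84) + 128211 = √865893/42 + 128211 = 128211 + √865893/42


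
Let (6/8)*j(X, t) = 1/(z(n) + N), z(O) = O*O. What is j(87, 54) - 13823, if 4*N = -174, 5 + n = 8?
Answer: -2861369/207 ≈ -13823.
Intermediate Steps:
n = 3 (n = -5 + 8 = 3)
z(O) = O**2
N = -87/2 (N = (1/4)*(-174) = -87/2 ≈ -43.500)
j(X, t) = -8/207 (j(X, t) = 4/(3*(3**2 - 87/2)) = 4/(3*(9 - 87/2)) = 4/(3*(-69/2)) = (4/3)*(-2/69) = -8/207)
j(87, 54) - 13823 = -8/207 - 13823 = -2861369/207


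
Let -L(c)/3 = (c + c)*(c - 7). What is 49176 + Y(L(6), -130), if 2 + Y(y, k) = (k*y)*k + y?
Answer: 657610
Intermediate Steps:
L(c) = -6*c*(-7 + c) (L(c) = -3*(c + c)*(c - 7) = -3*2*c*(-7 + c) = -6*c*(-7 + c))
Y(y, k) = -2 + y + y*k² (Y(y, k) = -2 + ((k*y)*k + y) = -2 + (y*k² + y) = -2 + (y + y*k²) = -2 + y + y*k²)
49176 + Y(L(6), -130) = 49176 + (-2 + 6*6*(7 - 1*6) + (6*6*(7 - 1*6))*(-130)²) = 49176 + (-2 + 6*6*(7 - 6) + (6*6*(7 - 6))*16900) = 49176 + (-2 + 6*6*1 + (6*6*1)*16900) = 49176 + (-2 + 36 + 36*16900) = 49176 + (-2 + 36 + 608400) = 49176 + 608434 = 657610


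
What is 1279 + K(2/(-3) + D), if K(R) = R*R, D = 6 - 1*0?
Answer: 11767/9 ≈ 1307.4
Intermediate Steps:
D = 6 (D = 6 + 0 = 6)
K(R) = R²
1279 + K(2/(-3) + D) = 1279 + (2/(-3) + 6)² = 1279 + (2*(-⅓) + 6)² = 1279 + (-⅔ + 6)² = 1279 + (16/3)² = 1279 + 256/9 = 11767/9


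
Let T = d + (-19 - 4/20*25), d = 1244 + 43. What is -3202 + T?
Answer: -1939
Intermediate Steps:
d = 1287
T = 1263 (T = 1287 + (-19 - 4/20*25) = 1287 + (-19 - 4*1/20*25) = 1287 + (-19 - ⅕*25) = 1287 + (-19 - 5) = 1287 - 24 = 1263)
-3202 + T = -3202 + 1263 = -1939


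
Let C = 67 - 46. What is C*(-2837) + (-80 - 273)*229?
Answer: -140414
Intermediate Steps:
C = 21
C*(-2837) + (-80 - 273)*229 = 21*(-2837) + (-80 - 273)*229 = -59577 - 353*229 = -59577 - 80837 = -140414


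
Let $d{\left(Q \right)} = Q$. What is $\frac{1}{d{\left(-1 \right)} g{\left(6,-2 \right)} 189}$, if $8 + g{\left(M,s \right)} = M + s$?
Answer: $\frac{1}{756} \approx 0.0013228$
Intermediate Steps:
$g{\left(M,s \right)} = -8 + M + s$ ($g{\left(M,s \right)} = -8 + \left(M + s\right) = -8 + M + s$)
$\frac{1}{d{\left(-1 \right)} g{\left(6,-2 \right)} 189} = \frac{1}{- (-8 + 6 - 2) 189} = \frac{1}{\left(-1\right) \left(-4\right) 189} = \frac{1}{4 \cdot 189} = \frac{1}{756}$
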